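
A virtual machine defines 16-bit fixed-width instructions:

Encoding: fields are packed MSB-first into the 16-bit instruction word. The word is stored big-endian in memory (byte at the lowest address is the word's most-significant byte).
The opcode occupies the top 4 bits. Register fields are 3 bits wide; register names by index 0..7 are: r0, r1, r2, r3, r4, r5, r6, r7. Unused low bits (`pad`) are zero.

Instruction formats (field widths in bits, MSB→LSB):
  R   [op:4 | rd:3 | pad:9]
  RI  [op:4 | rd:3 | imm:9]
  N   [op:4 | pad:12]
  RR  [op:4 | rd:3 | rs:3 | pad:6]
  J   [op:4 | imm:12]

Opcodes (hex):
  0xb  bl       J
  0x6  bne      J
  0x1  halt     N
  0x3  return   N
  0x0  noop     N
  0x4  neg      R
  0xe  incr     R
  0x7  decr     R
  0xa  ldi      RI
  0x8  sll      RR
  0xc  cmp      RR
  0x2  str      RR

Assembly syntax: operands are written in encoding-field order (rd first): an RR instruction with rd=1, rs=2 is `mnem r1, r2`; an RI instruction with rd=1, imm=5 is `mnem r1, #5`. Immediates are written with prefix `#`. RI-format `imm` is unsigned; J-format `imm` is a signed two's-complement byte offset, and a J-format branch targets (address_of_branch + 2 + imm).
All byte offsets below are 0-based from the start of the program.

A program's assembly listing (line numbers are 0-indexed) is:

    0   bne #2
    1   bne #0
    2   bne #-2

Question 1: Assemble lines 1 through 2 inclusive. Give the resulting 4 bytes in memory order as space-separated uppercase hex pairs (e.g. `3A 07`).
line 1 (bne): pack op=0x6:4|imm=0:12 = 0x6000; big→ 60 00
line 2 (bne): pack op=0x6:4|imm=-2:12 = 0x6ffe; big→ 6f fe

60 00 6F FE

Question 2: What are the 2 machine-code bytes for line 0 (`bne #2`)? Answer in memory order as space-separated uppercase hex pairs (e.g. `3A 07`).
L0: bne op=0x6:4|imm=2:12 ⇒ 0x6002 ⇒ big 60 02

60 02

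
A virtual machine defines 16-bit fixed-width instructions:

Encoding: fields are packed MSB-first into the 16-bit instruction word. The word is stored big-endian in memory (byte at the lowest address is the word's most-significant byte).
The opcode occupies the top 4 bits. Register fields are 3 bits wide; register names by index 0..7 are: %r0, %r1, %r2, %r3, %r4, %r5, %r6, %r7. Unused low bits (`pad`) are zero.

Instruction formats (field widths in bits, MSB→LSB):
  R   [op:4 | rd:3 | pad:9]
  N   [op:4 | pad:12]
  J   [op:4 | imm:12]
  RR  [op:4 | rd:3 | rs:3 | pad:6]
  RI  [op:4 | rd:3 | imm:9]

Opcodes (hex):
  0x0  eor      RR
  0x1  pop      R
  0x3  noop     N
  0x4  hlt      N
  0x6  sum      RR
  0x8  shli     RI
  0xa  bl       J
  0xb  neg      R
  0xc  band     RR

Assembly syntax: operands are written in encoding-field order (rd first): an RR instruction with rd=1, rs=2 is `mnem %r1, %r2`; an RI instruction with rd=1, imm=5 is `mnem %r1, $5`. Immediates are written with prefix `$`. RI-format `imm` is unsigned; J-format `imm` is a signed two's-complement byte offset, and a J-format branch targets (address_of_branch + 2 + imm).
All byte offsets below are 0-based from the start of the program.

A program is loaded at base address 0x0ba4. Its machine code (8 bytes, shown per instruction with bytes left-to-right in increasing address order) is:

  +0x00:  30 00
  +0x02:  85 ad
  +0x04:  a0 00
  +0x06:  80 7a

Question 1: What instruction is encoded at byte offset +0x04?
off 0x04: read a0 00 as big → 0xa000
  op=0xa000>>12=0xa ⇒ bl (J)
  imm: (w>>0)&0xfff=0x0 → $0

bl $0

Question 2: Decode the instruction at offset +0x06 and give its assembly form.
+0x06: 80 7a ⇒ word 0x807a (big)
  op=0x807a>>12=0x8 ⇒ shli (RI)
  rd@[11:9]=0x0 ⇒ %r0
  imm@[8:0]=0x7a ⇒ $122

shli %r0, $122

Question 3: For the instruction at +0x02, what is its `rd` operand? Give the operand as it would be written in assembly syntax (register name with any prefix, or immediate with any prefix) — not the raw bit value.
@+02  big-endian(85 ad) = 0x85ad
  top 4b → 0x8 → shli [RI]
  rd: (w>>9)&0x7=0x2 → %r2
  imm: (w>>0)&0x1ff=0x1ad → $429

%r2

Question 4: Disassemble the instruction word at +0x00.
noop

@+00  big-endian(30 00) = 0x3000
  op=0x3000>>12=0x3 ⇒ noop (N)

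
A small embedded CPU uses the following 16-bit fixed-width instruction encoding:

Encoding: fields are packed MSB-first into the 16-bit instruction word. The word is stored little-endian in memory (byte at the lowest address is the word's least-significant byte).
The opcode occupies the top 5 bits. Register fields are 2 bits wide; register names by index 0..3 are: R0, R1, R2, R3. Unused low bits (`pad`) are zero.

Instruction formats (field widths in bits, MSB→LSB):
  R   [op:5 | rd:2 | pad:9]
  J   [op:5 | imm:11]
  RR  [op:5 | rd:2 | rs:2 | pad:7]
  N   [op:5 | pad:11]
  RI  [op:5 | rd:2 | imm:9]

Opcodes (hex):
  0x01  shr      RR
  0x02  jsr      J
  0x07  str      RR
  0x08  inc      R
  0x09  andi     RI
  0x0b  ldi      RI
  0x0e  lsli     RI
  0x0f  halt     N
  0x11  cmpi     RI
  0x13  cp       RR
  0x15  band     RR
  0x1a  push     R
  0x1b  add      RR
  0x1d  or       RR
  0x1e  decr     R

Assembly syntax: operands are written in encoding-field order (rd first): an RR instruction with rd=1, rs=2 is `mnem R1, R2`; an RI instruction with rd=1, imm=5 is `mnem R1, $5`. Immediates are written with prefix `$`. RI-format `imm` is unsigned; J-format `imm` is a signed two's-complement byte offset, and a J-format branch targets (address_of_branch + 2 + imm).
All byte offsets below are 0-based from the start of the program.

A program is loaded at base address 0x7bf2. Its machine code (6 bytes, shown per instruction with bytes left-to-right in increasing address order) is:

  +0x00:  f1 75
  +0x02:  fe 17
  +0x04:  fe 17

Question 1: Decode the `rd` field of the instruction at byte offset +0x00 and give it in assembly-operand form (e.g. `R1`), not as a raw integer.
[00] f1 75 → 0x75f1
  top 5b → 0xe → lsli [RI]
  rd@[10:9]=0x2 ⇒ R2
  imm@[8:0]=0x1f1 ⇒ $497

R2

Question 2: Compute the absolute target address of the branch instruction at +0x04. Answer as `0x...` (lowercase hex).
off 0x04: read fe 17 as little → 0x17fe
  op=0x17fe>>11=0x2 ⇒ jsr (J)
  imm@[10:0]=0x7fe (s11→-2) ⇒ $-2
  target = base 0x7bf2 + off 0x04 + 2 + imm -2 = 0x7bf6

0x7bf6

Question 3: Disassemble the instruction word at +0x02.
+0x02: fe 17 ⇒ word 0x17fe (little)
  top 5b → 0x2 → jsr [J]
  imm@[10:0]=0x7fe (s11→-2) ⇒ $-2

jsr $-2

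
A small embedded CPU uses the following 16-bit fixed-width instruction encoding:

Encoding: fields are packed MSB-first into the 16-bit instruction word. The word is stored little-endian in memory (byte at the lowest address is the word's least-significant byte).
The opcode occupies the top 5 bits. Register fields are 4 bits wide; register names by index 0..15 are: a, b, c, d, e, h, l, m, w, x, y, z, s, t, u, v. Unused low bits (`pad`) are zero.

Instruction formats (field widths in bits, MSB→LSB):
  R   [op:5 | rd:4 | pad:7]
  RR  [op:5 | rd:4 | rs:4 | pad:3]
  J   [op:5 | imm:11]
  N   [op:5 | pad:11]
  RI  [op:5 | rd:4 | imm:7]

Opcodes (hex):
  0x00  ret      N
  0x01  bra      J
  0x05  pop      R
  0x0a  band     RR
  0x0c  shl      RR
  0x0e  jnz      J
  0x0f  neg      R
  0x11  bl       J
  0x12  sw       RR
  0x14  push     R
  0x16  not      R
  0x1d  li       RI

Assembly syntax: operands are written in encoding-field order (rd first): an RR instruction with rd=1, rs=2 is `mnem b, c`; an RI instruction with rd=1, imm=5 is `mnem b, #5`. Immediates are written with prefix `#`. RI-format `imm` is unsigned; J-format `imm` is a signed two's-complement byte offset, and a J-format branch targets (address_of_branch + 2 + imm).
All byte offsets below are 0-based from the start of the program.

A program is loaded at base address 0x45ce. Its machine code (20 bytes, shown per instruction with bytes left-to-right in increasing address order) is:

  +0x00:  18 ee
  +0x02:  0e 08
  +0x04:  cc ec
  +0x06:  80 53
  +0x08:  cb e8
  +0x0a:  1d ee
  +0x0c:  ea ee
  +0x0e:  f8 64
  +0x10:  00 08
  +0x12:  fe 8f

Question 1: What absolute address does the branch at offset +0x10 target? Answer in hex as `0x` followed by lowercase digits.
0x45e0

+0x10: 00 08 ⇒ word 0x0800 (little)
  opcode bits[15:11]=0x1: bra/J
  imm: (w>>0)&0x7ff=0x0 → #0
  target = base 0x45ce + off 0x10 + 2 + imm 0 = 0x45e0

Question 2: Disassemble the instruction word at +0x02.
[02] 0e 08 → 0x080e
  top 5b → 0x1 → bra [J]
  imm: (w>>0)&0x7ff=0xe → #14

bra #14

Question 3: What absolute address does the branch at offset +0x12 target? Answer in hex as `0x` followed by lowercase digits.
off 0x12: read fe 8f as little → 0x8ffe
  op=0x8ffe>>11=0x11 ⇒ bl (J)
  imm@[10:0]=0x7fe (s11→-2) ⇒ #-2
  target = base 0x45ce + off 0x12 + 2 + imm -2 = 0x45e0

0x45e0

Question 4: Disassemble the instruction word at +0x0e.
@+0e  little-endian(f8 64) = 0x64f8
  opcode bits[15:11]=0xc: shl/RR
  rd: (w>>7)&0xf=0x9 → x
  rs: (w>>3)&0xf=0xf → v

shl x, v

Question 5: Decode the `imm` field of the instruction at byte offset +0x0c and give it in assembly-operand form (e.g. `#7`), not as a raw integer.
@+0c  little-endian(ea ee) = 0xeeea
  top 5b → 0x1d → li [RI]
  rd: (w>>7)&0xf=0xd → t
  imm: (w>>0)&0x7f=0x6a → #106

#106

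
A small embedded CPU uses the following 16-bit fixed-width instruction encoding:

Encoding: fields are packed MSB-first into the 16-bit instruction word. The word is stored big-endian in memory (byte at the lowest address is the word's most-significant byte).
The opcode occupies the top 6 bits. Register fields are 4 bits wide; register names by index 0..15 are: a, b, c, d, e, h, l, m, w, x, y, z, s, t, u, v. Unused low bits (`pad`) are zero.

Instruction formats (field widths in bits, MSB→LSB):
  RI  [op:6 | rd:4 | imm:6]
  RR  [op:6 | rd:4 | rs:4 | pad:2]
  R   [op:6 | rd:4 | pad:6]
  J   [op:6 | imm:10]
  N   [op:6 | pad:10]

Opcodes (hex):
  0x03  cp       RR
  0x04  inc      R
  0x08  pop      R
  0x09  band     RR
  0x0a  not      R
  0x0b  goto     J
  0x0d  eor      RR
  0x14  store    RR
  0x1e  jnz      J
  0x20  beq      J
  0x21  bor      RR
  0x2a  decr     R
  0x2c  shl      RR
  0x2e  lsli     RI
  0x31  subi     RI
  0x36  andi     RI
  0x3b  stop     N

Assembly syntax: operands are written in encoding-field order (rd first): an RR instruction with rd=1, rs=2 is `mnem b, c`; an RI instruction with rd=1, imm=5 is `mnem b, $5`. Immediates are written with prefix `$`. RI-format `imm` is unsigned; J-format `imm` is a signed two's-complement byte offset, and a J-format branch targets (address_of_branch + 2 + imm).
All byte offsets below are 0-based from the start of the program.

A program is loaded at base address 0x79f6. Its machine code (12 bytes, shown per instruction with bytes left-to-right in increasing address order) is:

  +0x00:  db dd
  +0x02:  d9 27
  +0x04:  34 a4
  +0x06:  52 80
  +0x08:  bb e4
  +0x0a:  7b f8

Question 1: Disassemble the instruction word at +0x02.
[02] d9 27 → 0xd927
  opcode bits[15:10]=0x36: andi/RI
  rd: (w>>6)&0xf=0x4 → e
  imm: (w>>0)&0x3f=0x27 → $39

andi e, $39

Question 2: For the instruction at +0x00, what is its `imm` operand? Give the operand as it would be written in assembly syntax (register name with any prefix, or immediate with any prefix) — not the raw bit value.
[00] db dd → 0xdbdd
  op=0xdbdd>>10=0x36 ⇒ andi (RI)
  [9:6] rd=15 = v
  [5:0] imm=29 = $29

$29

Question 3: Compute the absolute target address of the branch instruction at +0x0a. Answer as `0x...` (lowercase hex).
0x79fa

@+0a  big-endian(7b f8) = 0x7bf8
  top 6b → 0x1e → jnz [J]
  [9:0] imm=1016 (s10→-8) = $-8
  target = base 0x79f6 + off 0x0a + 2 + imm -8 = 0x79fa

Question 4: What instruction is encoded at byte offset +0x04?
eor c, x

off 0x04: read 34 a4 as big → 0x34a4
  opcode bits[15:10]=0xd: eor/RR
  [9:6] rd=2 = c
  [5:2] rs=9 = x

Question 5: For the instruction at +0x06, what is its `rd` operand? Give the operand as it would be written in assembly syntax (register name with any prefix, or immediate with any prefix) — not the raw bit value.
y

+0x06: 52 80 ⇒ word 0x5280 (big)
  top 6b → 0x14 → store [RR]
  [9:6] rd=10 = y
  [5:2] rs=0 = a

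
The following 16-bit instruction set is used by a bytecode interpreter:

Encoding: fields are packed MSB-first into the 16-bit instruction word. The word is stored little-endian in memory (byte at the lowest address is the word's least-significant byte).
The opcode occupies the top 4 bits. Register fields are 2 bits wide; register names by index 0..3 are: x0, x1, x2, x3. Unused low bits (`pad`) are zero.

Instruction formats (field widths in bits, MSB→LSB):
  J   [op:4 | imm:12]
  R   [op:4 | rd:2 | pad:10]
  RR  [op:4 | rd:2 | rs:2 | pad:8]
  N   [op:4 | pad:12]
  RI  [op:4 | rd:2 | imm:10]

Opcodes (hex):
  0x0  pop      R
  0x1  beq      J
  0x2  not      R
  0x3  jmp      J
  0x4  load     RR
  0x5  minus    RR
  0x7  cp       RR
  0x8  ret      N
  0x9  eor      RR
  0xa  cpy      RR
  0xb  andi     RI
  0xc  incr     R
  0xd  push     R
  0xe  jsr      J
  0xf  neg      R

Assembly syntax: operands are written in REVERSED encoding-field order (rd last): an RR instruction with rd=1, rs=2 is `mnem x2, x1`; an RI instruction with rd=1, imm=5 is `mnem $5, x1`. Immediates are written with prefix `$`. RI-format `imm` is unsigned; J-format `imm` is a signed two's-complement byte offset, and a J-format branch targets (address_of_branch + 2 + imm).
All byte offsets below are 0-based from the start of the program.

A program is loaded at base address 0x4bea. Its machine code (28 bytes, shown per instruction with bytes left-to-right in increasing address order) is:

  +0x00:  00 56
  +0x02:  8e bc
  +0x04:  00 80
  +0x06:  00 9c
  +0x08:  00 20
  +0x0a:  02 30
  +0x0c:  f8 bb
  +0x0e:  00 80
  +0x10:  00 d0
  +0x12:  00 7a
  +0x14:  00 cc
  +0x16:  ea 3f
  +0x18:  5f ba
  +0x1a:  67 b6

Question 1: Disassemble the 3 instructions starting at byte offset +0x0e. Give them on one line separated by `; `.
ret; push x0; cp x2, x2

off 0x0e: read 00 80 as little → 0x8000
  opcode bits[15:12]=0x8: ret/N
off 0x10: read 00 d0 as little → 0xd000
  opcode bits[15:12]=0xd: push/R
  rd@[11:10]=0x0 ⇒ x0
off 0x12: read 00 7a as little → 0x7a00
  opcode bits[15:12]=0x7: cp/RR
  rd@[11:10]=0x2 ⇒ x2
  rs@[9:8]=0x2 ⇒ x2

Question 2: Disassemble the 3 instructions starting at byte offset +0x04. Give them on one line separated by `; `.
off 0x04: read 00 80 as little → 0x8000
  opcode bits[15:12]=0x8: ret/N
off 0x06: read 00 9c as little → 0x9c00
  opcode bits[15:12]=0x9: eor/RR
  rd: (w>>10)&0x3=0x3 → x3
  rs: (w>>8)&0x3=0x0 → x0
off 0x08: read 00 20 as little → 0x2000
  opcode bits[15:12]=0x2: not/R
  rd: (w>>10)&0x3=0x0 → x0

ret; eor x0, x3; not x0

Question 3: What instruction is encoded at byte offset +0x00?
[00] 00 56 → 0x5600
  op=0x5600>>12=0x5 ⇒ minus (RR)
  [11:10] rd=1 = x1
  [9:8] rs=2 = x2

minus x2, x1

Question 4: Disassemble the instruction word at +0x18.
andi $607, x2

[18] 5f ba → 0xba5f
  top 4b → 0xb → andi [RI]
  rd: (w>>10)&0x3=0x2 → x2
  imm: (w>>0)&0x3ff=0x25f → $607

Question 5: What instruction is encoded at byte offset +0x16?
jmp $-22

[16] ea 3f → 0x3fea
  opcode bits[15:12]=0x3: jmp/J
  imm: (w>>0)&0xfff=0xfea (s12→-22) → $-22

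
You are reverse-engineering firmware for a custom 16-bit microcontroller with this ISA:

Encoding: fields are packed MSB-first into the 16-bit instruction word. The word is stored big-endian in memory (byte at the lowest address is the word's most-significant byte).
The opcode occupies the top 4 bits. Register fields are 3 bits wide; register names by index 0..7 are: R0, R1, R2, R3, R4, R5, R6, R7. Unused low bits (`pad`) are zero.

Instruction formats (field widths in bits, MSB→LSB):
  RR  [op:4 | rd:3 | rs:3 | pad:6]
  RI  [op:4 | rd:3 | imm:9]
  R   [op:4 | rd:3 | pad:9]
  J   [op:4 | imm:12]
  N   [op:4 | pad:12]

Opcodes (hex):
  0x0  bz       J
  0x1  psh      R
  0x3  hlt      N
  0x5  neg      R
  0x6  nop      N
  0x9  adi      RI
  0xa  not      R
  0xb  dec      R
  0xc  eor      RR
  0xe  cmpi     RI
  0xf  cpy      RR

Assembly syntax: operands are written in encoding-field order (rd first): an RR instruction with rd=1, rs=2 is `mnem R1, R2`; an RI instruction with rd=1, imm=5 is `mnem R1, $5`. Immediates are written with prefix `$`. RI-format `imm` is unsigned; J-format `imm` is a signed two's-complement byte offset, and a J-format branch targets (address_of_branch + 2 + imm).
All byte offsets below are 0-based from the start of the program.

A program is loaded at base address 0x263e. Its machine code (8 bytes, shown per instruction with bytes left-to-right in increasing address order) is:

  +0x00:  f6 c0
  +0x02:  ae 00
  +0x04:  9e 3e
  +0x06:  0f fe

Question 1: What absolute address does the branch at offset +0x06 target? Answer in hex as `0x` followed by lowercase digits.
0x2644

off 0x06: read 0f fe as big → 0x0ffe
  top 4b → 0x0 → bz [J]
  imm: (w>>0)&0xfff=0xffe (s12→-2) → $-2
  target = base 0x263e + off 0x06 + 2 + imm -2 = 0x2644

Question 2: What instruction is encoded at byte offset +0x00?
[00] f6 c0 → 0xf6c0
  top 4b → 0xf → cpy [RR]
  rd: (w>>9)&0x7=0x3 → R3
  rs: (w>>6)&0x7=0x3 → R3

cpy R3, R3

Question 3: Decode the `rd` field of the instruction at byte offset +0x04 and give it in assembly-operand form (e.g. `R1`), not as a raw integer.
R7

[04] 9e 3e → 0x9e3e
  top 4b → 0x9 → adi [RI]
  rd@[11:9]=0x7 ⇒ R7
  imm@[8:0]=0x3e ⇒ $62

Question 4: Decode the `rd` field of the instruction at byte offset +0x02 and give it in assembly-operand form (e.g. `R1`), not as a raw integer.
@+02  big-endian(ae 00) = 0xae00
  opcode bits[15:12]=0xa: not/R
  [11:9] rd=7 = R7

R7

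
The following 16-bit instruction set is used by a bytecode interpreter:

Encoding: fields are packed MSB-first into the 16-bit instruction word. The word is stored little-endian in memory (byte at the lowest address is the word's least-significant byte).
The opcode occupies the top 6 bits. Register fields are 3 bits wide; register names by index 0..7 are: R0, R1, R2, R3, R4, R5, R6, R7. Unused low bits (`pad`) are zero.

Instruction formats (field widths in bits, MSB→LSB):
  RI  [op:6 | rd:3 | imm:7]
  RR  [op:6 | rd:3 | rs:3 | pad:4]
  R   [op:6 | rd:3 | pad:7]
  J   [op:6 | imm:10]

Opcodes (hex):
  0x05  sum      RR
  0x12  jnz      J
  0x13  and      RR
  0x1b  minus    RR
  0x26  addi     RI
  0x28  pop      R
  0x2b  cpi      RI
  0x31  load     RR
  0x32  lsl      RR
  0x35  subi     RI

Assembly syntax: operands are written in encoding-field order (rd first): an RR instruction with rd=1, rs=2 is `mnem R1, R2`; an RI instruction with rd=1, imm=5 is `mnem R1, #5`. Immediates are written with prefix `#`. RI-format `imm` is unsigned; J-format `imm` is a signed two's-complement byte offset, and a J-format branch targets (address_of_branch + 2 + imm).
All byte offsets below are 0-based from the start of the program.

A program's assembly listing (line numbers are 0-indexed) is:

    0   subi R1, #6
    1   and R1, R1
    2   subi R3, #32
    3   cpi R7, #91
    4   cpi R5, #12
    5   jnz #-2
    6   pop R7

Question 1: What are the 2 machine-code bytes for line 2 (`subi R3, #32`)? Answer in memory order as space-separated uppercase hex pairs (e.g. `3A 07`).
A0 D5

line 2 (subi): pack op=0x35:6|rd=3:3|imm=32:7 = 0xd5a0; little→ a0 d5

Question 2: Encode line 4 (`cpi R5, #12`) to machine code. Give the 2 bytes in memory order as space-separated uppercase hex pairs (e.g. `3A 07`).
8C AE

4. cpi fields op=0x2b:6|rd=5:3|imm=12:7 → word ae8ch → 8c ae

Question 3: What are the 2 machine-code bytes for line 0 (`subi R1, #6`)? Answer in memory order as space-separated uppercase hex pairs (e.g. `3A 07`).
86 D4

L0: subi op=0x35:6|rd=1:3|imm=6:7 ⇒ 0xd486 ⇒ little 86 d4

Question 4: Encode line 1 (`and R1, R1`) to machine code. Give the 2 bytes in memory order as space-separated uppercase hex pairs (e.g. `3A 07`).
90 4C

L1: and op=0x13:6|rd=1:3|rs=1:3|pad=0:4 ⇒ 0x4c90 ⇒ little 90 4c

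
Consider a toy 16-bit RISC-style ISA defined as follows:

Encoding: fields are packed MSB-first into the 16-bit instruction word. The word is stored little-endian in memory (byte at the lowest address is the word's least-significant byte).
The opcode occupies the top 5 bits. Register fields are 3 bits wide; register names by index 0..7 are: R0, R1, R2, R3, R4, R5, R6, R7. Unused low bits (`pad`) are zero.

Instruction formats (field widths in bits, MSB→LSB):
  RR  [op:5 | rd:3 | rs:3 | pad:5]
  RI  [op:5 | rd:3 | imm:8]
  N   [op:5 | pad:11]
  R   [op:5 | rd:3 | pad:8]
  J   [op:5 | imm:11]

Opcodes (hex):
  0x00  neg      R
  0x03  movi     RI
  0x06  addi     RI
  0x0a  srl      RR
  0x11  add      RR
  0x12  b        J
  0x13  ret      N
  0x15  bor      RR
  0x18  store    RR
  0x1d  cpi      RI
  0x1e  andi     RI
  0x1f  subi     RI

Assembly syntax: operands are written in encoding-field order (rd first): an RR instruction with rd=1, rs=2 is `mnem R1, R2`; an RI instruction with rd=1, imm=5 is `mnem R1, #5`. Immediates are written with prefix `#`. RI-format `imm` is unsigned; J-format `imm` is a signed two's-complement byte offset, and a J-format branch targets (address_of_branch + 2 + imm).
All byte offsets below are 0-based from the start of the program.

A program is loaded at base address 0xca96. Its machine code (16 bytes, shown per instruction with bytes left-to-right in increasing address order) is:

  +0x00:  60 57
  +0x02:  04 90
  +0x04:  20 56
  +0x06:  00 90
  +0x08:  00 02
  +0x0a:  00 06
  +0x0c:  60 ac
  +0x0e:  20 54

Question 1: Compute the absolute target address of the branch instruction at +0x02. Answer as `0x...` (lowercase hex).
0xca9e

off 0x02: read 04 90 as little → 0x9004
  op=0x9004>>11=0x12 ⇒ b (J)
  imm: (w>>0)&0x7ff=0x4 → #4
  target = base 0xca96 + off 0x02 + 2 + imm 4 = 0xca9e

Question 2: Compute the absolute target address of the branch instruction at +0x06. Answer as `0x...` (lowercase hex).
off 0x06: read 00 90 as little → 0x9000
  op=0x9000>>11=0x12 ⇒ b (J)
  [10:0] imm=0 = #0
  target = base 0xca96 + off 0x06 + 2 + imm 0 = 0xca9e

0xca9e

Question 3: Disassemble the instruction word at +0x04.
off 0x04: read 20 56 as little → 0x5620
  opcode bits[15:11]=0xa: srl/RR
  rd@[10:8]=0x6 ⇒ R6
  rs@[7:5]=0x1 ⇒ R1

srl R6, R1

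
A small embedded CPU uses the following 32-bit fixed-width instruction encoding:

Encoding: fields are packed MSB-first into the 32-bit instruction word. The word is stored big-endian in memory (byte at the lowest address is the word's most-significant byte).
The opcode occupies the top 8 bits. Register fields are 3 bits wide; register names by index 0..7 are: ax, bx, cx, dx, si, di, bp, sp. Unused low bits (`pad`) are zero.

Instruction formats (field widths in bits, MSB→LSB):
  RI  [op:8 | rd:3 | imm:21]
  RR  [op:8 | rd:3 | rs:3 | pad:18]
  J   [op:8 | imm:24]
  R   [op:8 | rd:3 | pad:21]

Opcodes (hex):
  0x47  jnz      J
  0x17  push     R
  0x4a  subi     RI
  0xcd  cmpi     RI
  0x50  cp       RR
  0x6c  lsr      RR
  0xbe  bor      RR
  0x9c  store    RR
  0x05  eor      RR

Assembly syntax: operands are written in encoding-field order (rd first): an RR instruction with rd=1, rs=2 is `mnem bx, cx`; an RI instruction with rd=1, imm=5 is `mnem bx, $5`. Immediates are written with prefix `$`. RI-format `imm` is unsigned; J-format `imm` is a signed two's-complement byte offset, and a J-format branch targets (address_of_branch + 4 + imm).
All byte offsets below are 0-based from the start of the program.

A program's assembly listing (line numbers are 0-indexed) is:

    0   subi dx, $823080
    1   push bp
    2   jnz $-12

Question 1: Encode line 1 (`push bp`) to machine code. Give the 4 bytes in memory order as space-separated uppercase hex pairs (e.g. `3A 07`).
L1: push op=0x17:8|rd=6:3|pad=0:21 ⇒ 0x17c00000 ⇒ big 17 c0 00 00

17 C0 00 00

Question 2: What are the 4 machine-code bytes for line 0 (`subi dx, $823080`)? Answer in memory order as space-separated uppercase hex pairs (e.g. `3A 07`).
4A 6C 8F 28

L0: subi op=0x4a:8|rd=3:3|imm=823080:21 ⇒ 0x4a6c8f28 ⇒ big 4a 6c 8f 28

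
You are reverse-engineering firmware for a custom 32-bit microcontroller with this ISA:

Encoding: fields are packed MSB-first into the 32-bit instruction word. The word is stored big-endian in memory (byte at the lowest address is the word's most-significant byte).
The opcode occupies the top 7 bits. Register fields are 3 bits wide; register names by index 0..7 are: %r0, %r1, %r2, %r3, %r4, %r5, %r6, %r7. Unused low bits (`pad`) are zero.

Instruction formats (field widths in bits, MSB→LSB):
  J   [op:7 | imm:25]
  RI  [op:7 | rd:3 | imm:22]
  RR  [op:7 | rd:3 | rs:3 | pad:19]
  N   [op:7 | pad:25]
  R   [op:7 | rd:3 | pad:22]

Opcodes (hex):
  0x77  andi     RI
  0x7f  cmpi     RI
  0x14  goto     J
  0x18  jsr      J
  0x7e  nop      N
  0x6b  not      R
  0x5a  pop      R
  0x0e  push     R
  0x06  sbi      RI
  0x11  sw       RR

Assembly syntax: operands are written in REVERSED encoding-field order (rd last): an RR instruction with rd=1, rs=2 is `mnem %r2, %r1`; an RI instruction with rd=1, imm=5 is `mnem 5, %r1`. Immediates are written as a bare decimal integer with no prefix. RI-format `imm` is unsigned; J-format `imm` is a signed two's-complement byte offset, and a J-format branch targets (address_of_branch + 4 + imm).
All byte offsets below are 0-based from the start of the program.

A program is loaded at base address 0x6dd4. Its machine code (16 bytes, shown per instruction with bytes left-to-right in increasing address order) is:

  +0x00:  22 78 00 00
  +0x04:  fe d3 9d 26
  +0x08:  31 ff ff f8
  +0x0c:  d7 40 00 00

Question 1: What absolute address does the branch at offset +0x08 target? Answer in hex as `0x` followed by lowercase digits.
0x6dd8

+0x08: 31 ff ff f8 ⇒ word 0x31fffff8 (big)
  opcode bits[31:25]=0x18: jsr/J
  [24:0] imm=33554424 (s25→-8) = -8
  target = base 0x6dd4 + off 0x08 + 4 + imm -8 = 0x6dd8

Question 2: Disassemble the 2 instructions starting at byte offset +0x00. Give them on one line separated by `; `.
sw %r7, %r1; cmpi 1285414, %r3

off 0x00: read 22 78 00 00 as big → 0x22780000
  top 7b → 0x11 → sw [RR]
  rd: (w>>22)&0x7=0x1 → %r1
  rs: (w>>19)&0x7=0x7 → %r7
off 0x04: read fe d3 9d 26 as big → 0xfed39d26
  top 7b → 0x7f → cmpi [RI]
  rd: (w>>22)&0x7=0x3 → %r3
  imm: (w>>0)&0x3fffff=0x139d26 → 1285414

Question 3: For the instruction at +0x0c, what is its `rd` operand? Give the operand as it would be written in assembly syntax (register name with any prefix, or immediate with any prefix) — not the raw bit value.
%r5

[0c] d7 40 00 00 → 0xd7400000
  op=0xd7400000>>25=0x6b ⇒ not (R)
  [24:22] rd=5 = %r5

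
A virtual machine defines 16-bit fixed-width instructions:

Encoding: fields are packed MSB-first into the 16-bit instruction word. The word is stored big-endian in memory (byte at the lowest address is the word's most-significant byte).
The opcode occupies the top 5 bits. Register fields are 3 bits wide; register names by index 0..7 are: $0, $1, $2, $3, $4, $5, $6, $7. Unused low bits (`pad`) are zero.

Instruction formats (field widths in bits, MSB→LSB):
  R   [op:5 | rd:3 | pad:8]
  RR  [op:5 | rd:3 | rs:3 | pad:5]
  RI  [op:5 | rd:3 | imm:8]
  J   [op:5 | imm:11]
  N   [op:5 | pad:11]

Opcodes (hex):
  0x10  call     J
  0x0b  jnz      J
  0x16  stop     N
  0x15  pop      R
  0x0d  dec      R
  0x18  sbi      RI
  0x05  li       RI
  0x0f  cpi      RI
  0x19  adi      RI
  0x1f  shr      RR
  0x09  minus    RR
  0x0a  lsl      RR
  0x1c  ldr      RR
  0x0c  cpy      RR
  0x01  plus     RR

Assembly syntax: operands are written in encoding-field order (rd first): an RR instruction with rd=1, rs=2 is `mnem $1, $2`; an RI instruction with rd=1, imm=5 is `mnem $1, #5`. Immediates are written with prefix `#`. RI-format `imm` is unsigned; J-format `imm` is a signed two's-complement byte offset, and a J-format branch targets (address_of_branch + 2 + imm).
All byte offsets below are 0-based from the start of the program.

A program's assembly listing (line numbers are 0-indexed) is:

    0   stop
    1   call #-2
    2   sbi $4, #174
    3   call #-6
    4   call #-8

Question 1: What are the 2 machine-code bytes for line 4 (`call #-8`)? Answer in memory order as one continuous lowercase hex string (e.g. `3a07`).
4. call fields op=0x10:5|imm=-8:11 → word 87f8h → 87 f8

87f8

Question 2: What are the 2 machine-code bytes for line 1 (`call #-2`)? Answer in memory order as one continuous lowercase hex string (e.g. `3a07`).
87fe

1. call fields op=0x10:5|imm=-2:11 → word 87feh → 87 fe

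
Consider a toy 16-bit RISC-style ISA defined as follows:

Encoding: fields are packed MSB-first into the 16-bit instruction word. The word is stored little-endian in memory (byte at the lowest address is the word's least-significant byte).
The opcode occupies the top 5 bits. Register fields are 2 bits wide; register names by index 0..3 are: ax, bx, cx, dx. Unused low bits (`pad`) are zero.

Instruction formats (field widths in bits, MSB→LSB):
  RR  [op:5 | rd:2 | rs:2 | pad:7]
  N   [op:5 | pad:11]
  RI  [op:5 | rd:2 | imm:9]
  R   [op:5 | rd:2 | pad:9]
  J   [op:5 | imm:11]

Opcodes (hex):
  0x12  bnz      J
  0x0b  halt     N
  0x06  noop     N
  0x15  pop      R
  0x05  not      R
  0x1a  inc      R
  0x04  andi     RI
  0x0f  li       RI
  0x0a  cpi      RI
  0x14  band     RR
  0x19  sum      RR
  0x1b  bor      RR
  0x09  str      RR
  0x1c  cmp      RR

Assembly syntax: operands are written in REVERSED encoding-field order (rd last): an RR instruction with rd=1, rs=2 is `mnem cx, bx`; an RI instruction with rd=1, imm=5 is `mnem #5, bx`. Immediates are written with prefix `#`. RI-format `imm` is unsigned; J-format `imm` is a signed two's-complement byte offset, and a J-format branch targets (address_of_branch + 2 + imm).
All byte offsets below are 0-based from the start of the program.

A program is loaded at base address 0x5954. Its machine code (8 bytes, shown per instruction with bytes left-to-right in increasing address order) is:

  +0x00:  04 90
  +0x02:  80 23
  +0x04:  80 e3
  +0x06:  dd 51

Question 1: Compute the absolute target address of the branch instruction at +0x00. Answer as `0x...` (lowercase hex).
0x595a

off 0x00: read 04 90 as little → 0x9004
  op=0x9004>>11=0x12 ⇒ bnz (J)
  imm: (w>>0)&0x7ff=0x4 → #4
  target = base 0x5954 + off 0x00 + 2 + imm 4 = 0x595a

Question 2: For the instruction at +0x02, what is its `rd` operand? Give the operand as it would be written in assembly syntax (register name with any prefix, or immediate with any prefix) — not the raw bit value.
+0x02: 80 23 ⇒ word 0x2380 (little)
  top 5b → 0x4 → andi [RI]
  rd: (w>>9)&0x3=0x1 → bx
  imm: (w>>0)&0x1ff=0x180 → #384

bx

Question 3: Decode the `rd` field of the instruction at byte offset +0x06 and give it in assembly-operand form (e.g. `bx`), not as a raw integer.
@+06  little-endian(dd 51) = 0x51dd
  op=0x51dd>>11=0xa ⇒ cpi (RI)
  rd: (w>>9)&0x3=0x0 → ax
  imm: (w>>0)&0x1ff=0x1dd → #477

ax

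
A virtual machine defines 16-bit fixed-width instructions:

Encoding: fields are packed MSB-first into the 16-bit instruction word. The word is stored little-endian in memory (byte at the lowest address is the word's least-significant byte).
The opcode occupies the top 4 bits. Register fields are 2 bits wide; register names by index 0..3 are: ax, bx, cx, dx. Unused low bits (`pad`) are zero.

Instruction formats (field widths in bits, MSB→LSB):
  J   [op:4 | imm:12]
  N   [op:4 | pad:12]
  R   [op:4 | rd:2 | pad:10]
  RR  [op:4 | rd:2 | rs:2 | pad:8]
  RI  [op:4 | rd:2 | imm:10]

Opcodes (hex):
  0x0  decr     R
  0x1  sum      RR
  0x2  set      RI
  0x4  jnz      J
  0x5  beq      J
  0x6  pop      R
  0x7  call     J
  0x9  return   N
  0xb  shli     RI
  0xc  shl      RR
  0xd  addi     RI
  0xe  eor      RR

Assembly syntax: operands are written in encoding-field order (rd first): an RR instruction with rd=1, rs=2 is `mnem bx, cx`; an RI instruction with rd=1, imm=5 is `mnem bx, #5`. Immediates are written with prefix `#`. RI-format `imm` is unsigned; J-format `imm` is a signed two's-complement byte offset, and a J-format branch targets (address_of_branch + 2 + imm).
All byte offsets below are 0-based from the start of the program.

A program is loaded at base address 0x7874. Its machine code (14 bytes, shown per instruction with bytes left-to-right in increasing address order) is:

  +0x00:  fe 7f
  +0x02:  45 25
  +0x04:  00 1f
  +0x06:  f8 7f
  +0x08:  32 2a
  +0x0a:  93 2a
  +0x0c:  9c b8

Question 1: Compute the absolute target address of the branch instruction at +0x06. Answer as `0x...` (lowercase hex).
0x7874

off 0x06: read f8 7f as little → 0x7ff8
  top 4b → 0x7 → call [J]
  imm: (w>>0)&0xfff=0xff8 (s12→-8) → #-8
  target = base 0x7874 + off 0x06 + 2 + imm -8 = 0x7874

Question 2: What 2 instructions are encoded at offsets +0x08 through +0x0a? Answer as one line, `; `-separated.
[08] 32 2a → 0x2a32
  op=0x2a32>>12=0x2 ⇒ set (RI)
  rd: (w>>10)&0x3=0x2 → cx
  imm: (w>>0)&0x3ff=0x232 → #562
[0a] 93 2a → 0x2a93
  op=0x2a93>>12=0x2 ⇒ set (RI)
  rd: (w>>10)&0x3=0x2 → cx
  imm: (w>>0)&0x3ff=0x293 → #659

set cx, #562; set cx, #659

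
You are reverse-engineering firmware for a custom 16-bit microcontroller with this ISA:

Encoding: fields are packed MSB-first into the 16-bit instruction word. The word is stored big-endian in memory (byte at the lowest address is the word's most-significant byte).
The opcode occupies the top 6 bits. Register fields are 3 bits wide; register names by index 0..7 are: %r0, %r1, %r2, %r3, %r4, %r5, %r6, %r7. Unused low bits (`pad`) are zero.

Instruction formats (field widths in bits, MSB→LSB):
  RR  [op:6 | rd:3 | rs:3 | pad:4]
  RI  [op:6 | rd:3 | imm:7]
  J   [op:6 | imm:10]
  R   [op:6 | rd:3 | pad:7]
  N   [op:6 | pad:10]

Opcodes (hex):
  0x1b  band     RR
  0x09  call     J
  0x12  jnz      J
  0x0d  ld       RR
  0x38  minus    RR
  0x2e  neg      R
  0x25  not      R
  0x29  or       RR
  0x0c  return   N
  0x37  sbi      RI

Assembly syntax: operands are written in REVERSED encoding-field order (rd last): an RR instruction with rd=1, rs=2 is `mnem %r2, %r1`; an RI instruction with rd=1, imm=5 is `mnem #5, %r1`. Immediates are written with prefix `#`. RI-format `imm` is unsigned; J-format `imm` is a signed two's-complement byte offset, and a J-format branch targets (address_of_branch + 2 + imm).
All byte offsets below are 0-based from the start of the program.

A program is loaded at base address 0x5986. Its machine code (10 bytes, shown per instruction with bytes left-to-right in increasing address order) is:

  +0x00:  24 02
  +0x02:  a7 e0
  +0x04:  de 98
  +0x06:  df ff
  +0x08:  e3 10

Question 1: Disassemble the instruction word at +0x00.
call #2

off 0x00: read 24 02 as big → 0x2402
  op=0x2402>>10=0x9 ⇒ call (J)
  [9:0] imm=2 = #2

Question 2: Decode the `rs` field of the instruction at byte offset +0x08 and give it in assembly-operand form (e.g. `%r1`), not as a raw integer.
%r1

[08] e3 10 → 0xe310
  opcode bits[15:10]=0x38: minus/RR
  [9:7] rd=6 = %r6
  [6:4] rs=1 = %r1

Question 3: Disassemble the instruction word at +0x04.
@+04  big-endian(de 98) = 0xde98
  top 6b → 0x37 → sbi [RI]
  rd: (w>>7)&0x7=0x5 → %r5
  imm: (w>>0)&0x7f=0x18 → #24

sbi #24, %r5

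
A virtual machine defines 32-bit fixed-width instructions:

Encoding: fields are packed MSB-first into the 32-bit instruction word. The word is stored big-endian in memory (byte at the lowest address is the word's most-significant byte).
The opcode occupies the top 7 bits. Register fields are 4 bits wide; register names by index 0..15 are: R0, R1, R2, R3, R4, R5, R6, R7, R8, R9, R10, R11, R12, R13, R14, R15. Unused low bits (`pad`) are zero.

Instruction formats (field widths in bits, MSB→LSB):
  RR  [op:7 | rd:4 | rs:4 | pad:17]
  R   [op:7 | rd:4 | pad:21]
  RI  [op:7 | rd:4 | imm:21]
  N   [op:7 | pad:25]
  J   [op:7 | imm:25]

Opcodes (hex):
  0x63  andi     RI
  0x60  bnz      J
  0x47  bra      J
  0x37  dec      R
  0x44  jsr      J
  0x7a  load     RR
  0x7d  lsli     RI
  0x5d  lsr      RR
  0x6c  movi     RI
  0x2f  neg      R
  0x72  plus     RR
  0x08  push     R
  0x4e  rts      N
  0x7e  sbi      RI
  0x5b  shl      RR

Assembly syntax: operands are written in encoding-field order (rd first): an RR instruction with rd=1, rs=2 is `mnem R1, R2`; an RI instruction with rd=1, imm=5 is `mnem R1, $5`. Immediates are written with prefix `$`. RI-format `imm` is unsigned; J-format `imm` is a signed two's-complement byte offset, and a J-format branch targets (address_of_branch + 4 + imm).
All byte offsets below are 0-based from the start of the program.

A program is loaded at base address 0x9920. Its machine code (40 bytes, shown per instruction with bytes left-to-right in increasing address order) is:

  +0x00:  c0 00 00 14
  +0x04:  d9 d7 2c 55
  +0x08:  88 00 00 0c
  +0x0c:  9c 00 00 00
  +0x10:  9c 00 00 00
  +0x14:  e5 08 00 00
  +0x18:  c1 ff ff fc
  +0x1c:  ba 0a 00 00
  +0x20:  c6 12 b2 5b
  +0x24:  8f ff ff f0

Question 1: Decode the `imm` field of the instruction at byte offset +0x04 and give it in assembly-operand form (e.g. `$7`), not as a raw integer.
+0x04: d9 d7 2c 55 ⇒ word 0xd9d72c55 (big)
  op=0xd9d72c55>>25=0x6c ⇒ movi (RI)
  [24:21] rd=14 = R14
  [20:0] imm=1518677 = $1518677

$1518677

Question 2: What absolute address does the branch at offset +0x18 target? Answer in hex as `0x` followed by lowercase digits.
@+18  big-endian(c1 ff ff fc) = 0xc1fffffc
  op=0xc1fffffc>>25=0x60 ⇒ bnz (J)
  imm@[24:0]=0x1fffffc (s25→-4) ⇒ $-4
  target = base 0x9920 + off 0x18 + 4 + imm -4 = 0x9938

0x9938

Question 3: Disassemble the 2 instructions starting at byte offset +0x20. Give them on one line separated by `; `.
andi R0, $1225307; bra $-16

[20] c6 12 b2 5b → 0xc612b25b
  op=0xc612b25b>>25=0x63 ⇒ andi (RI)
  [24:21] rd=0 = R0
  [20:0] imm=1225307 = $1225307
[24] 8f ff ff f0 → 0x8ffffff0
  op=0x8ffffff0>>25=0x47 ⇒ bra (J)
  [24:0] imm=33554416 (s25→-16) = $-16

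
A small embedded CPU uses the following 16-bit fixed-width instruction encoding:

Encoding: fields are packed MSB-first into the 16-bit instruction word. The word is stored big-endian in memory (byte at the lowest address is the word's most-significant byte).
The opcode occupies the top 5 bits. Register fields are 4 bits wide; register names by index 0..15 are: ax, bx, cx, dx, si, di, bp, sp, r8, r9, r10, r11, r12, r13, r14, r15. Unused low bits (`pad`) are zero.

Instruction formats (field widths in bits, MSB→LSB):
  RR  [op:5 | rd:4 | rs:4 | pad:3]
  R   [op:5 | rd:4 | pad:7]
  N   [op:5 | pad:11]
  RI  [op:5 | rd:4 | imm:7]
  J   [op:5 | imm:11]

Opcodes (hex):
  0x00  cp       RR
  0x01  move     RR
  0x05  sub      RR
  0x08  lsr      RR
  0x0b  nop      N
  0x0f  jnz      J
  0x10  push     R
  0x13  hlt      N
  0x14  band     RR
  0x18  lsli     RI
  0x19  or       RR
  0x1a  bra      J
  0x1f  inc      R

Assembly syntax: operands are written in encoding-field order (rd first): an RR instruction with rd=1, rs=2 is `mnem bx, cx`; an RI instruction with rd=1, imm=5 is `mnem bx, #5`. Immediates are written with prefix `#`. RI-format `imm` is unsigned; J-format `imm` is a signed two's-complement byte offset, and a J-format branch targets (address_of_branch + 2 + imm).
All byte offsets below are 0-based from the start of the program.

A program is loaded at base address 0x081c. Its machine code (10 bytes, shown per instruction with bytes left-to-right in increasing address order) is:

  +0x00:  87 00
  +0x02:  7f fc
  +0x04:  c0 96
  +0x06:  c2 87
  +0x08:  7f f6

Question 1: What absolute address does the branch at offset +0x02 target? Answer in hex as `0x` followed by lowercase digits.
@+02  big-endian(7f fc) = 0x7ffc
  op=0x7ffc>>11=0xf ⇒ jnz (J)
  [10:0] imm=2044 (s11→-4) = #-4
  target = base 0x081c + off 0x02 + 2 + imm -4 = 0x081c

0x081c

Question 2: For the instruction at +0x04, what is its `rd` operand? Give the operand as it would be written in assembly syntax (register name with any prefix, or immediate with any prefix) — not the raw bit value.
+0x04: c0 96 ⇒ word 0xc096 (big)
  top 5b → 0x18 → lsli [RI]
  [10:7] rd=1 = bx
  [6:0] imm=22 = #22

bx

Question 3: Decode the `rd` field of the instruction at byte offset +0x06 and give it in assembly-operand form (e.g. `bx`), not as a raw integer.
+0x06: c2 87 ⇒ word 0xc287 (big)
  op=0xc287>>11=0x18 ⇒ lsli (RI)
  rd: (w>>7)&0xf=0x5 → di
  imm: (w>>0)&0x7f=0x7 → #7

di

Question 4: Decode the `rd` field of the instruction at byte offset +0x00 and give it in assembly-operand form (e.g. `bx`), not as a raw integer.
[00] 87 00 → 0x8700
  op=0x8700>>11=0x10 ⇒ push (R)
  rd@[10:7]=0xe ⇒ r14

r14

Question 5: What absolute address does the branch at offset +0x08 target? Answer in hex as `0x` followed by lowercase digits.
0x081c

+0x08: 7f f6 ⇒ word 0x7ff6 (big)
  opcode bits[15:11]=0xf: jnz/J
  imm: (w>>0)&0x7ff=0x7f6 (s11→-10) → #-10
  target = base 0x081c + off 0x08 + 2 + imm -10 = 0x081c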